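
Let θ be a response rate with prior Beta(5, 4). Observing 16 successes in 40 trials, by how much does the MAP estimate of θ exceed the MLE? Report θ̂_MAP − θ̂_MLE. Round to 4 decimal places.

MAP − MLE = 0.0255

Posterior is Beta(21, 28); MAP = (21−1)/(49−2) = 20/47 ≈ 0.42553.
MLE ignores the prior: θ̂_MLE = k/n = 16/40 ≈ 0.40000.
Difference = 20/47 − 16/40 = 6/235 ≈ 0.0255.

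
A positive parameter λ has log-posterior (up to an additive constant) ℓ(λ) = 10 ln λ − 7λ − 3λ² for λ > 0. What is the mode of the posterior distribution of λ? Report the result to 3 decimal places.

λ̂_MAP = 0.833

ℓ'(λ) = 10/λ − 7 − 6λ. Setting this to zero and multiplying by λ: 6λ² + 7λ − 10 = 0.
λ = (−7 + √(7² + 4·6·10)) / (2·6) = (−7 + √289) / 12 = (−7 + 17)/12 = 5/6.
ℓ''(λ) = −10/λ² − 6 < 0, confirming a maximum.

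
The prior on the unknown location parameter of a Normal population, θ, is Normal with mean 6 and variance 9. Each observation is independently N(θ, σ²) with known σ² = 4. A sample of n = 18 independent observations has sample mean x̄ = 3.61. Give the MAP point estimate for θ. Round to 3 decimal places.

θ̂_MAP = 3.668

n = 18, x̄ = 3.61.
For a Normal prior and Normal likelihood with known variance, the posterior is Normal; its mode equals its mean, the precision-weighted average.
Prior precision 1/σ₀² = 1/9; data precision n/σ² = 18/4 = 4.5.
θ̂ = ((1/9)·6 + 4.5·3.61) / (1/9 + 4.5) = (10147/600)/(83/18) = 30441/8300 ≈ 3.668.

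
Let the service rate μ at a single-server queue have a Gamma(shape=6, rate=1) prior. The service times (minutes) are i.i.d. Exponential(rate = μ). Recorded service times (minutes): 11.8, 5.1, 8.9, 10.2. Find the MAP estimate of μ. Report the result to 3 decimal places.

μ̂_MAP = 0.243

The Exponential(rate=μ) likelihood is ∝ μ^n e^(−μΣtᵢ). Here n = 4 and Σtᵢ = 11.8 + 5.1 + 8.9 + 10.2 = 36.
Posterior ∝ μ^5e^(−1μ) · μ^4e^(−36μ) = μ^9e^(−37μ), i.e. Gamma(10, 37).
Mode = (a−1)/b = 9/37 ≈ 0.243.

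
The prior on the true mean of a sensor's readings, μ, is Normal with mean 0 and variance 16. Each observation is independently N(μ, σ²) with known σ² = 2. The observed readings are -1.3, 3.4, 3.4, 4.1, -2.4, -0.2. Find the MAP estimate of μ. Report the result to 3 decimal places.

μ̂_MAP = 1.143

n = 6; x̄ = ((-1.3) + 3.4 + 3.4 + 4.1 + (-2.4) + (-0.2))/6 = 7/6 = 7/6 ≈ 1.1667.
For a Normal prior and Normal likelihood with known variance, the posterior is Normal; its mode equals its mean, the precision-weighted average.
Prior precision 1/σ₀² = 1/16 = 0.0625; data precision n/σ² = 6/2 = 3.
μ̂ = (0.0625·0 + 3·(7/6)) / (0.0625 + 3) = 3.5/3.0625 = 8/7 ≈ 1.143.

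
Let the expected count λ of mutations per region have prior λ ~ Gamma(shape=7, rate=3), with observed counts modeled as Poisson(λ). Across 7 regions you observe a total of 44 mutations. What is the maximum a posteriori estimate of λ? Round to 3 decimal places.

λ̂_MAP = 5.000

Σxᵢ = 44, n = 7.
Posterior ∝ λ^6e^(−3λ) · λ^44e^(−7λ) = λ^50e^(−10λ), i.e. Gamma(shape=51, rate=10).
The mode of a Gamma(a, b) with a ≥ 1 (shape–rate) is (a−1)/b = 50/10 ≈ 5.000.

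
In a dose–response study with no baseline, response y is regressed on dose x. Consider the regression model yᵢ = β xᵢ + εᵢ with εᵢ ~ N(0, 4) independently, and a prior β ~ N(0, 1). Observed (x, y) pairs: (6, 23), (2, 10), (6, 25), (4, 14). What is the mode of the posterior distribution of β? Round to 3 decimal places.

β̂_MAP = 3.792

log p(β | y) = −Σ(yᵢ − βxᵢ)²/(2·4) − β²/(2·1) + const.
Setting the derivative to zero: Σxᵢ(yᵢ − βxᵢ)/4 − β/1 = 0, so β = Σxᵢyᵢ / (Σxᵢ² + σ²/τ²).
Σxᵢyᵢ = 6·23 + 2·10 + 6·25 + 4·14 = 364; Σxᵢ² = 92; σ²/τ² = 4.
β̂_MAP = 364 / (92 + 4) = 364/96 ≈ 3.792.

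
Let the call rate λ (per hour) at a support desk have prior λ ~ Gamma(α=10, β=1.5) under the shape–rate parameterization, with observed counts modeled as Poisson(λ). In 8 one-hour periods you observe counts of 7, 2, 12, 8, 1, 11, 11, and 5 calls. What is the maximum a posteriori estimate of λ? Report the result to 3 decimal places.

Σxᵢ = 7+2+12+8+1+11+11+5 = 57, with n = 8.
Posterior ∝ λ^9e^(−1.5λ) · λ^57e^(−8λ) = λ^66e^(−9.5λ), i.e. Gamma(shape=67, rate=9.5).
The mode of a Gamma(a, b) with a ≥ 1 (shape–rate) is (a−1)/b = 66/9.5 ≈ 6.947.

λ̂_MAP = 6.947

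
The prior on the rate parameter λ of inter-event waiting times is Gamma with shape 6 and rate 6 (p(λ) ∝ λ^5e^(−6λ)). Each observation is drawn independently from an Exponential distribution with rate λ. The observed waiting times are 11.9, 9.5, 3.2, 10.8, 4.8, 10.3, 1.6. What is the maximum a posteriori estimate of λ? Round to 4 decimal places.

λ̂_MAP = 0.2065

The Exponential(rate=λ) likelihood is ∝ λ^n e^(−λΣtᵢ). Here n = 7 and Σtᵢ = 11.9 + 9.5 + 3.2 + 10.8 + 4.8 + 10.3 + 1.6 = 52.1.
Posterior ∝ λ^5e^(−6λ) · λ^7e^(−52.1λ) = λ^12e^(−58.1λ), i.e. Gamma(13, 58.1).
Mode = (a−1)/b = 12/58.1 ≈ 0.2065.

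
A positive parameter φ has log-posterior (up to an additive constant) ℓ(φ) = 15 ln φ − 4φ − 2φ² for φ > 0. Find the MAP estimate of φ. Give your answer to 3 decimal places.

φ̂_MAP = 1.500

ℓ'(φ) = 15/φ − 4 − 4φ. Setting this to zero and multiplying by φ: 4φ² + 4φ − 15 = 0.
φ = (−4 + √(4² + 4·4·15)) / (2·4) = (−4 + √256) / 8 = (−4 + 16)/8 = 3/2.
ℓ''(φ) = −15/φ² − 4 < 0, confirming a maximum.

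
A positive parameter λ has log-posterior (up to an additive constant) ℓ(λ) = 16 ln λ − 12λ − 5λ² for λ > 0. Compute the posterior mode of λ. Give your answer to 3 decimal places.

λ̂_MAP = 0.800

ℓ'(λ) = 16/λ − 12 − 10λ. Setting this to zero and multiplying by λ: 10λ² + 12λ − 16 = 0.
λ = (−12 + √(12² + 4·10·16)) / (2·10) = (−12 + √784) / 20 = (−12 + 28)/20 = 4/5.
ℓ''(λ) = −16/λ² − 10 < 0, confirming a maximum.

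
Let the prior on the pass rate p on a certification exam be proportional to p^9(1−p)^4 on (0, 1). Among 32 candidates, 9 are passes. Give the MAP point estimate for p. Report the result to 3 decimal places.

p̂_MAP = 0.400

The prior density ∝ p^9(1−p)^4 is the kernel of Beta(10, 5).
Data: 9 successes in 32 trials. The binomial likelihood contributes p^9(1−p)^23, so the posterior is Beta(10+9, 5+23) = Beta(19, 28).
For Beta(a, b) with a, b > 1 the mode is (a−1)/(a+b−2) = 18/45 ≈ 0.400.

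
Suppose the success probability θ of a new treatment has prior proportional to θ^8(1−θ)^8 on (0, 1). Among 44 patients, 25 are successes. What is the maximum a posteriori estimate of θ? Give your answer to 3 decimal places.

The prior density ∝ θ^8(1−θ)^8 is the kernel of Beta(9, 9).
Data: 25 successes in 44 trials. The binomial likelihood contributes θ^25(1−θ)^19, so the posterior is Beta(9+25, 9+19) = Beta(34, 28).
For Beta(a, b) with a, b > 1 the mode is (a−1)/(a+b−2) = 33/60 ≈ 0.550.

θ̂_MAP = 0.550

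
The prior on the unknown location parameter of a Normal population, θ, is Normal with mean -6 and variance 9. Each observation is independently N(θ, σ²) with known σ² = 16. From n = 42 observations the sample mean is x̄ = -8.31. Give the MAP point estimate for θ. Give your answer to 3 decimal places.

θ̂_MAP = -8.216

n = 42, x̄ = -8.31.
For a Normal prior and Normal likelihood with known variance, the posterior is Normal; its mode equals its mean, the precision-weighted average.
Prior precision 1/σ₀² = 1/9; data precision n/σ² = 42/16 = 2.625.
θ̂ = ((1/9)·(-6) + 2.625·(-8.31)) / (1/9 + 2.625) = (-53953/2400)/(197/72) = -161859/19700 ≈ -8.216.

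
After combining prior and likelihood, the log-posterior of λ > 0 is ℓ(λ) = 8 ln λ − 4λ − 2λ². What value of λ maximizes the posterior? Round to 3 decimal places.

λ̂_MAP = 1.000

ℓ'(λ) = 8/λ − 4 − 4λ. Setting this to zero and multiplying by λ: 4λ² + 4λ − 8 = 0.
λ = (−4 + √(4² + 4·4·8)) / (2·4) = (−4 + √144) / 8 = (−4 + 12)/8 = 1.
ℓ''(λ) = −8/λ² − 4 < 0, confirming a maximum.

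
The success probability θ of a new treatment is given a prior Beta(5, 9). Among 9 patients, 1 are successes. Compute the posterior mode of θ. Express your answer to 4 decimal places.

Prior: Beta(5, 9).
Data: 1 success in 9 trials. The binomial likelihood contributes θ(1−θ)^8, so the posterior is Beta(5+1, 9+8) = Beta(6, 17).
For Beta(a, b) with a, b > 1 the mode is (a−1)/(a+b−2) = 5/21 ≈ 0.2381.

θ̂_MAP = 0.2381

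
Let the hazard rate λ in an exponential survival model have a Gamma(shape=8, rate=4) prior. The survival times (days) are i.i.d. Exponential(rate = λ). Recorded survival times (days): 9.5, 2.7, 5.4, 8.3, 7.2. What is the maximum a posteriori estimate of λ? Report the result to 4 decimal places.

The Exponential(rate=λ) likelihood is ∝ λ^n e^(−λΣtᵢ). Here n = 5 and Σtᵢ = 9.5 + 2.7 + 5.4 + 8.3 + 7.2 = 33.1.
Posterior ∝ λ^7e^(−4λ) · λ^5e^(−33.1λ) = λ^12e^(−37.1λ), i.e. Gamma(13, 37.1).
Mode = (a−1)/b = 12/37.1 ≈ 0.3235.

λ̂_MAP = 0.3235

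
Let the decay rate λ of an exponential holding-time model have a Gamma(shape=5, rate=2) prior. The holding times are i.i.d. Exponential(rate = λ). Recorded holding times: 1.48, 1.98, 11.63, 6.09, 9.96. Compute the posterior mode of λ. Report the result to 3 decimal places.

The Exponential(rate=λ) likelihood is ∝ λ^n e^(−λΣtᵢ). Here n = 5 and Σtᵢ = 1.48 + 1.98 + 11.63 + 6.09 + 9.96 = 31.14.
Posterior ∝ λ^4e^(−2λ) · λ^5e^(−31.14λ) = λ^9e^(−33.14λ), i.e. Gamma(10, 33.14).
Mode = (a−1)/b = 9/33.14 ≈ 0.272.

λ̂_MAP = 0.272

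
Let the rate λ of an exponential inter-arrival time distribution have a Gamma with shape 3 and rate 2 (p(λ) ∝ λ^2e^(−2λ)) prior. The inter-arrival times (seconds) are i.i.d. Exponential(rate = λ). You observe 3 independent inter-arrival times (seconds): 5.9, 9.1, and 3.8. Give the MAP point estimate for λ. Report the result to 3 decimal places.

The Exponential(rate=λ) likelihood is ∝ λ^n e^(−λΣtᵢ). Here n = 3 and Σtᵢ = 5.9 + 9.1 + 3.8 = 18.8.
Posterior ∝ λ^2e^(−2λ) · λ^3e^(−18.8λ) = λ^5e^(−20.8λ), i.e. Gamma(6, 20.8).
Mode = (a−1)/b = 5/20.8 ≈ 0.240.

λ̂_MAP = 0.240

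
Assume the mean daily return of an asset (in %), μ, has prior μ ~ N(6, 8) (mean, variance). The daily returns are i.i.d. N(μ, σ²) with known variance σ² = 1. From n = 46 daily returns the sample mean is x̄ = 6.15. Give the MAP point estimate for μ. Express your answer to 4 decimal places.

μ̂_MAP = 6.1496

n = 46, x̄ = 6.15.
For a Normal prior and Normal likelihood with known variance, the posterior is Normal; its mode equals its mean, the precision-weighted average.
Prior precision 1/σ₀² = 1/8 = 0.125; data precision n/σ² = 46/1 = 46.
μ̂ = (0.125·6 + 46·6.15) / (0.125 + 46) = 283.65/46.125 = 3782/615 ≈ 6.1496.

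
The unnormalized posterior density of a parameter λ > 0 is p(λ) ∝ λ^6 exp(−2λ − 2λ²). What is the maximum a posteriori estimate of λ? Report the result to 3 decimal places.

λ̂_MAP = 1.000

ℓ'(λ) = 6/λ − 2 − 4λ. Setting this to zero and multiplying by λ: 4λ² + 2λ − 6 = 0.
λ = (−2 + √(2² + 4·4·6)) / (2·4) = (−2 + √100) / 8 = (−2 + 10)/8 = 1.
ℓ''(λ) = −6/λ² − 4 < 0, confirming a maximum.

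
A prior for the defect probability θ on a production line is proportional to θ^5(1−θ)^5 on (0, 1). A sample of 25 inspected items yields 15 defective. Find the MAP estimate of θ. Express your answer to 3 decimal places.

The prior density ∝ θ^5(1−θ)^5 is the kernel of Beta(6, 6).
Data: 15 successes in 25 trials. The binomial likelihood contributes θ^15(1−θ)^10, so the posterior is Beta(6+15, 6+10) = Beta(21, 16).
For Beta(a, b) with a, b > 1 the mode is (a−1)/(a+b−2) = 20/35 ≈ 0.571.

θ̂_MAP = 0.571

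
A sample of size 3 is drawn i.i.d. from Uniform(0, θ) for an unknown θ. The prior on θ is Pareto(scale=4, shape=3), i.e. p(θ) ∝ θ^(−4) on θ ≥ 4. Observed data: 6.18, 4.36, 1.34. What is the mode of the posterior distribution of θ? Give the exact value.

The Uniform(0, θ) likelihood is θ^(−n) for θ ≥ max(xᵢ), zero otherwise. Here max(xᵢ) = 6.18.
Posterior ∝ θ^(−4) · θ^(−3) = θ^(−7) on θ ≥ max(4, 6.18) = 6.18.
This density is strictly decreasing in θ, so the posterior mode lies at the lower boundary of the support.

θ̂_MAP = 6.18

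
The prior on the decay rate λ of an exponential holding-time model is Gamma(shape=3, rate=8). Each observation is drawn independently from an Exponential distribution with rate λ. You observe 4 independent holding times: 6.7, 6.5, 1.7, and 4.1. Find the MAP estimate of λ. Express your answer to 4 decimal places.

The Exponential(rate=λ) likelihood is ∝ λ^n e^(−λΣtᵢ). Here n = 4 and Σtᵢ = 6.7 + 6.5 + 1.7 + 4.1 = 19.
Posterior ∝ λ^2e^(−8λ) · λ^4e^(−19λ) = λ^6e^(−27λ), i.e. Gamma(7, 27).
Mode = (a−1)/b = 6/27 ≈ 0.2222.

λ̂_MAP = 0.2222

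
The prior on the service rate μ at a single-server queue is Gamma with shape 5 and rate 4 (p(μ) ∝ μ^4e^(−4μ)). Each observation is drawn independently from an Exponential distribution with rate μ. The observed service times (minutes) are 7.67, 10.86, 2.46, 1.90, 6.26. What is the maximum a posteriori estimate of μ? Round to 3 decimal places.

μ̂_MAP = 0.271

The Exponential(rate=μ) likelihood is ∝ μ^n e^(−μΣtᵢ). Here n = 5 and Σtᵢ = 7.67 + 10.86 + 2.46 + 1.90 + 6.26 = 29.15.
Posterior ∝ μ^4e^(−4μ) · μ^5e^(−29.15μ) = μ^9e^(−33.15μ), i.e. Gamma(10, 33.15).
Mode = (a−1)/b = 9/33.15 ≈ 0.271.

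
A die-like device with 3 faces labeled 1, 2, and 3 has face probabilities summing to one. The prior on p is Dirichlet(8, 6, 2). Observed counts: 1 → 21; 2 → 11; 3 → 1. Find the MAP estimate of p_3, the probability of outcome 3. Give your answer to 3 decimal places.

MAP estimate: 0.043

The posterior is Dirichlet(αᵢ + nᵢ) = Dirichlet(29, 17, 3).
For a Dirichlet(a₁,…,a_K) with all aᵢ > 1, the mode has j-th component (aⱼ − 1)/(Σaᵢ − K).
Here Σaᵢ = 49 and K = 3, so p_3 = (3 − 1)/(49 − 3) = 2/46 ≈ 0.043.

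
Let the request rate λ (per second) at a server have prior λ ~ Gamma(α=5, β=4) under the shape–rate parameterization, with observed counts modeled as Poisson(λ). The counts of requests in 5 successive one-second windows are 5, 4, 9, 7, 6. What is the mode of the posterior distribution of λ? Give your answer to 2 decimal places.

Σxᵢ = 5+4+9+7+6 = 31, with n = 5.
Posterior ∝ λ^4e^(−4λ) · λ^31e^(−5λ) = λ^35e^(−9λ), i.e. Gamma(shape=36, rate=9).
The mode of a Gamma(a, b) with a ≥ 1 (shape–rate) is (a−1)/b = 35/9 ≈ 3.89.

λ̂_MAP = 3.89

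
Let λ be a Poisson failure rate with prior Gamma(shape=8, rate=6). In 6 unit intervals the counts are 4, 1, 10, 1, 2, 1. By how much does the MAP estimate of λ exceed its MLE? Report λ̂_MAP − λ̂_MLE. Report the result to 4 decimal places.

MAP − MLE = -1.0000

Σxᵢ = 19. Posterior is Gamma(27, 12); MAP = (27−1)/12 = 26/12 ≈ 2.16667.
MLE = x̄ = 19/6 ≈ 3.16667.
Difference = 26/12 − 19/6 = -1 ≈ -1.0000.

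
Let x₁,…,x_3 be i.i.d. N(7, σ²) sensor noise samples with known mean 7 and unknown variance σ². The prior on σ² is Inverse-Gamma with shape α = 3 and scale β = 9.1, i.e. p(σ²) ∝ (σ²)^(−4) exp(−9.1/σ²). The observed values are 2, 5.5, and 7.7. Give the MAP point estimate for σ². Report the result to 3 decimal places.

Sum of squared deviations about the known mean: SS = (2−7)² + (5.5−7)² + (7.7−7)² = 27.74.
The Normal likelihood contributes (σ²)^(−n/2) exp(−SS/(2σ²)), so the posterior is Inverse-Gamma(α + n/2, β + SS/2) = Inverse-Gamma(4.5, 22.97).
The mode of Inverse-Gamma(a, b) is b/(a+1) = 22.97/5.5 ≈ 4.176.

σ̂²_MAP = 4.176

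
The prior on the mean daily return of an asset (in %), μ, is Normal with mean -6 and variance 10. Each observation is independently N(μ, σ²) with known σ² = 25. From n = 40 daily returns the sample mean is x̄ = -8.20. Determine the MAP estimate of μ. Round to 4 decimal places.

n = 40, x̄ = -8.20.
For a Normal prior and Normal likelihood with known variance, the posterior is Normal; its mode equals its mean, the precision-weighted average.
Prior precision 1/σ₀² = 1/10 = 0.1; data precision n/σ² = 40/25 = 1.6.
μ̂ = (0.1·(-6) + 1.6·(-8.2)) / (0.1 + 1.6) = (-13.72)/1.7 = -686/85 ≈ -8.0706.

μ̂_MAP = -8.0706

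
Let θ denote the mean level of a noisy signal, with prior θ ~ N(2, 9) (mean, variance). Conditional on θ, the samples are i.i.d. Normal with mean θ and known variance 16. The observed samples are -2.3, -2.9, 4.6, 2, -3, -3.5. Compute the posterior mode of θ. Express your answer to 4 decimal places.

θ̂_MAP = -0.1986

n = 6; x̄ = ((-2.3) + (-2.9) + 4.6 + 2 + (-3) + (-3.5))/6 = -5.1/6 = -0.85.
For a Normal prior and Normal likelihood with known variance, the posterior is Normal; its mode equals its mean, the precision-weighted average.
Prior precision 1/σ₀² = 1/9; data precision n/σ² = 6/16 = 0.375.
θ̂ = ((1/9)·2 + 0.375·(-0.85)) / (1/9 + 0.375) = (-139/1440)/(35/72) = -139/700 ≈ -0.1986.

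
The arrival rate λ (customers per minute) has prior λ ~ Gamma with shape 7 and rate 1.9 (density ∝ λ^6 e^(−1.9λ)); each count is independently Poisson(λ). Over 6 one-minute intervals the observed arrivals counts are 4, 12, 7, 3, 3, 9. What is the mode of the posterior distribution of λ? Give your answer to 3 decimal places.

λ̂_MAP = 5.570

Σxᵢ = 4+12+7+3+3+9 = 38, with n = 6.
Posterior ∝ λ^6e^(−1.9λ) · λ^38e^(−6λ) = λ^44e^(−7.9λ), i.e. Gamma(shape=45, rate=7.9).
The mode of a Gamma(a, b) with a ≥ 1 (shape–rate) is (a−1)/b = 44/7.9 ≈ 5.570.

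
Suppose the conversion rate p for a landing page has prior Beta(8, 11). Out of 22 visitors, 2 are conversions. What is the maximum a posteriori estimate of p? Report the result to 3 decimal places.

p̂_MAP = 0.231

Prior: Beta(8, 11).
Data: 2 successes in 22 trials. The binomial likelihood contributes p^2(1−p)^20, so the posterior is Beta(8+2, 11+20) = Beta(10, 31).
For Beta(a, b) with a, b > 1 the mode is (a−1)/(a+b−2) = 9/39 ≈ 0.231.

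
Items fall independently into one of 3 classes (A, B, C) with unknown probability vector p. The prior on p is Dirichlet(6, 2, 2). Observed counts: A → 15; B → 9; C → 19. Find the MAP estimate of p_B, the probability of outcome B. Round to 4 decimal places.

The posterior is Dirichlet(αᵢ + nᵢ) = Dirichlet(21, 11, 21).
For a Dirichlet(a₁,…,a_K) with all aᵢ > 1, the mode has j-th component (aⱼ − 1)/(Σaᵢ − K).
Here Σaᵢ = 53 and K = 3, so p_B = (11 − 1)/(53 − 3) = 10/50 ≈ 0.2000.

MAP estimate of p_B = 0.2000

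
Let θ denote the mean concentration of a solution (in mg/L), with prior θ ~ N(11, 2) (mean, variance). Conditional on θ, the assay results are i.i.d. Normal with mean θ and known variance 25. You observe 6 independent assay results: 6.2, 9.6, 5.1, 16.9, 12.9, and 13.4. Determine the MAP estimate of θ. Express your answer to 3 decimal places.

θ̂_MAP = 10.897

n = 6; x̄ = (6.2 + 9.6 + 5.1 + 16.9 + 12.9 + 13.4)/6 = 64.1/6 = 641/60 ≈ 10.6833.
For a Normal prior and Normal likelihood with known variance, the posterior is Normal; its mode equals its mean, the precision-weighted average.
Prior precision 1/σ₀² = 1/2 = 0.5; data precision n/σ² = 6/25 = 0.24.
θ̂ = (0.5·11 + 0.24·(641/60)) / (0.5 + 0.24) = 8.064/0.74 = 2016/185 ≈ 10.897.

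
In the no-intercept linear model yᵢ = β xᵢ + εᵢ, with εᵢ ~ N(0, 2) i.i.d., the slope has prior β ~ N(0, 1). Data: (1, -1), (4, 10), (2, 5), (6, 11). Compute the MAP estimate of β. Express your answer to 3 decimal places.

log p(β | y) = −Σ(yᵢ − βxᵢ)²/(2·2) − β²/(2·1) + const.
Setting the derivative to zero: Σxᵢ(yᵢ − βxᵢ)/2 − β/1 = 0, so β = Σxᵢyᵢ / (Σxᵢ² + σ²/τ²).
Σxᵢyᵢ = 1·(-1) + 4·10 + 2·5 + 6·11 = 115; Σxᵢ² = 57; σ²/τ² = 2.
β̂_MAP = 115 / (57 + 2) = 115/59 ≈ 1.949.

β̂_MAP = 1.949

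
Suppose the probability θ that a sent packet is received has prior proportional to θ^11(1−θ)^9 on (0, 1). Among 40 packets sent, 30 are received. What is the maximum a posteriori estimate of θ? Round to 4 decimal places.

The prior density ∝ θ^11(1−θ)^9 is the kernel of Beta(12, 10).
Data: 30 successes in 40 trials. The binomial likelihood contributes θ^30(1−θ)^10, so the posterior is Beta(12+30, 10+10) = Beta(42, 20).
For Beta(a, b) with a, b > 1 the mode is (a−1)/(a+b−2) = 41/60 ≈ 0.6833.

θ̂_MAP = 0.6833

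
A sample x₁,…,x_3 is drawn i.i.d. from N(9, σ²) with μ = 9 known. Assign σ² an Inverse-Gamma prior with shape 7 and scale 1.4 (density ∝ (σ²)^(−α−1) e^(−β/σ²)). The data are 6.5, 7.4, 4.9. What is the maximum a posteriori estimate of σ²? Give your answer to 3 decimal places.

σ̂²_MAP = 1.496

Sum of squared deviations about the known mean: SS = (6.5−9)² + (7.4−9)² + (4.9−9)² = 25.62.
The Normal likelihood contributes (σ²)^(−n/2) exp(−SS/(2σ²)), so the posterior is Inverse-Gamma(α + n/2, β + SS/2) = Inverse-Gamma(8.5, 14.21).
The mode of Inverse-Gamma(a, b) is b/(a+1) = 14.21/9.5 ≈ 1.496.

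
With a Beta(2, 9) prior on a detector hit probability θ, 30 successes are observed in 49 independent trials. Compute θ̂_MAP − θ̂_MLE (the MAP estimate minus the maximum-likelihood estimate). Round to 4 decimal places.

Posterior is Beta(32, 28); MAP = (32−1)/(60−2) = 31/58 ≈ 0.53448.
MLE ignores the prior: θ̂_MLE = k/n = 30/49 ≈ 0.61224.
Difference = 31/58 − 30/49 = -221/2842 ≈ -0.0778.

MAP − MLE = -0.0778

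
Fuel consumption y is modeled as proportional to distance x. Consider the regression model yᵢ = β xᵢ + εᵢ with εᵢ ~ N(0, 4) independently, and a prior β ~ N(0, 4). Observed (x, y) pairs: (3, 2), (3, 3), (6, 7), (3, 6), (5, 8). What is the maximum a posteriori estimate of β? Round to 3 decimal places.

β̂_MAP = 1.292

log p(β | y) = −Σ(yᵢ − βxᵢ)²/(2·4) − β²/(2·4) + const.
Setting the derivative to zero: Σxᵢ(yᵢ − βxᵢ)/4 − β/4 = 0, so β = Σxᵢyᵢ / (Σxᵢ² + σ²/τ²).
Σxᵢyᵢ = 3·2 + 3·3 + 6·7 + 3·6 + 5·8 = 115; Σxᵢ² = 88; σ²/τ² = 1.
β̂_MAP = 115 / (88 + 1) = 115/89 ≈ 1.292.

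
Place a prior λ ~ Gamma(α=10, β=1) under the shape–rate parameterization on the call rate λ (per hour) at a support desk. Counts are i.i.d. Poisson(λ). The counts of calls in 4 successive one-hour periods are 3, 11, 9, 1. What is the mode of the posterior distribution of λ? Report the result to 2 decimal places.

λ̂_MAP = 6.60

Σxᵢ = 3+11+9+1 = 24, with n = 4.
Posterior ∝ λ^9e^(−1λ) · λ^24e^(−4λ) = λ^33e^(−5λ), i.e. Gamma(shape=34, rate=5).
The mode of a Gamma(a, b) with a ≥ 1 (shape–rate) is (a−1)/b = 33/5 ≈ 6.60.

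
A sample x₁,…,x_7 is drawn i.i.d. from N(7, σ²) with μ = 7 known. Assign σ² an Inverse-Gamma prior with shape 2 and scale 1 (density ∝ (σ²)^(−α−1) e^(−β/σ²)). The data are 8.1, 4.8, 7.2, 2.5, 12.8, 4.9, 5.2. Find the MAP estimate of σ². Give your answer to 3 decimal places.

Sum of squared deviations about the known mean: SS = (8.1−7)² + (4.8−7)² + (7.2−7)² + (2.5−7)² + (12.8−7)² + (4.9−7)² + (5.2−7)² = 67.63.
The Normal likelihood contributes (σ²)^(−n/2) exp(−SS/(2σ²)), so the posterior is Inverse-Gamma(α + n/2, β + SS/2) = Inverse-Gamma(5.5, 34.815).
The mode of Inverse-Gamma(a, b) is b/(a+1) = 34.815/6.5 ≈ 5.356.

σ̂²_MAP = 5.356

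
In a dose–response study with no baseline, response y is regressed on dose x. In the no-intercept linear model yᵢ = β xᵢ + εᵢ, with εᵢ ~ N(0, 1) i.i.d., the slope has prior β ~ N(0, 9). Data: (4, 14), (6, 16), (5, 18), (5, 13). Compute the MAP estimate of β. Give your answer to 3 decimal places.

log p(β | y) = −Σ(yᵢ − βxᵢ)²/(2·1) − β²/(2·9) + const.
Setting the derivative to zero: Σxᵢ(yᵢ − βxᵢ)/1 − β/9 = 0, so β = Σxᵢyᵢ / (Σxᵢ² + σ²/τ²).
Σxᵢyᵢ = 4·14 + 6·16 + 5·18 + 5·13 = 307; Σxᵢ² = 102; σ²/τ² = 1/9.
β̂_MAP = 307 / (102 + 1/9) = 307/(919/9) = 2763/919 ≈ 3.007.

β̂_MAP = 3.007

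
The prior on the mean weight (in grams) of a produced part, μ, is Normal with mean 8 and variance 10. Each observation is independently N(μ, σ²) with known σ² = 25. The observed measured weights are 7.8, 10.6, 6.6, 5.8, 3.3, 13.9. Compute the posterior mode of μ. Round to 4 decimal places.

μ̂_MAP = 8.0000

n = 6; x̄ = (7.8 + 10.6 + 6.6 + 5.8 + 3.3 + 13.9)/6 = 48/6 = 8.
For a Normal prior and Normal likelihood with known variance, the posterior is Normal; its mode equals its mean, the precision-weighted average.
Prior precision 1/σ₀² = 1/10 = 0.1; data precision n/σ² = 6/25 = 0.24.
μ̂ = (0.1·8 + 0.24·8) / (0.1 + 0.24) = 2.72/0.34 = 8.0000.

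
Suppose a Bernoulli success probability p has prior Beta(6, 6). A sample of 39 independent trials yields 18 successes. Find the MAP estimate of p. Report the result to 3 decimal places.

Prior: Beta(6, 6).
Data: 18 successes in 39 trials. The binomial likelihood contributes p^18(1−p)^21, so the posterior is Beta(6+18, 6+21) = Beta(24, 27).
For Beta(a, b) with a, b > 1 the mode is (a−1)/(a+b−2) = 23/49 ≈ 0.469.

p̂_MAP = 0.469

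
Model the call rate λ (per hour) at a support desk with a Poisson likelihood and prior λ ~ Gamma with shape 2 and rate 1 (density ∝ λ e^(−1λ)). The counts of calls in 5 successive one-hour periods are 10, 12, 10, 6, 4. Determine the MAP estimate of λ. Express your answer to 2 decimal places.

λ̂_MAP = 7.17

Σxᵢ = 10+12+10+6+4 = 42, with n = 5.
Posterior ∝ λe^(−1λ) · λ^42e^(−5λ) = λ^43e^(−6λ), i.e. Gamma(shape=44, rate=6).
The mode of a Gamma(a, b) with a ≥ 1 (shape–rate) is (a−1)/b = 43/6 ≈ 7.17.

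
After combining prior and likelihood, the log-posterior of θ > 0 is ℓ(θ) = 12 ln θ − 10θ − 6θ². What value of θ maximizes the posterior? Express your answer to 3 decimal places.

ℓ'(θ) = 12/θ − 10 − 12θ. Setting this to zero and multiplying by θ: 12θ² + 10θ − 12 = 0.
θ = (−10 + √(10² + 4·12·12)) / (2·12) = (−10 + √676) / 24 = (−10 + 26)/24 = 2/3.
ℓ''(θ) = −12/θ² − 12 < 0, confirming a maximum.

θ̂_MAP = 0.667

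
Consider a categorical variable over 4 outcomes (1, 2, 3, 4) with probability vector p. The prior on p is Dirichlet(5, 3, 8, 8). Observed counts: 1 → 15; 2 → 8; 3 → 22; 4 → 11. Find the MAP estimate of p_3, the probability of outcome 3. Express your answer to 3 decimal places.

The posterior is Dirichlet(αᵢ + nᵢ) = Dirichlet(20, 11, 30, 19).
For a Dirichlet(a₁,…,a_K) with all aᵢ > 1, the mode has j-th component (aⱼ − 1)/(Σaᵢ − K).
Here Σaᵢ = 80 and K = 4, so p_3 = (30 − 1)/(80 − 4) = 29/76 ≈ 0.382.

MAP estimate: 0.382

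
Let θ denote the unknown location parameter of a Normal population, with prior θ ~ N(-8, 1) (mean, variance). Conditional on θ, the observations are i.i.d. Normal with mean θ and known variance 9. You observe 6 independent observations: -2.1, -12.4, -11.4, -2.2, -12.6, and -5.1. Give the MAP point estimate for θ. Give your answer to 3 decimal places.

θ̂_MAP = -7.853

n = 6; x̄ = ((-2.1) + (-12.4) + (-11.4) + (-2.2) + (-12.6) + (-5.1))/6 = -45.8/6 = -229/30 ≈ -7.6333.
For a Normal prior and Normal likelihood with known variance, the posterior is Normal; its mode equals its mean, the precision-weighted average.
Prior precision 1/σ₀² = 1/1 = 1; data precision n/σ² = 6/9 = 2/3.
θ̂ = (1·(-8) + (2/3)·(-229/30)) / (1 + 2/3) = (-589/45)/(5/3) = -589/75 ≈ -7.853.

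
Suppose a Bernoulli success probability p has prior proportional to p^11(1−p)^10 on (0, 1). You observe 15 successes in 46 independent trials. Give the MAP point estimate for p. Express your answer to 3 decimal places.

The prior density ∝ p^11(1−p)^10 is the kernel of Beta(12, 11).
Data: 15 successes in 46 trials. The binomial likelihood contributes p^15(1−p)^31, so the posterior is Beta(12+15, 11+31) = Beta(27, 42).
For Beta(a, b) with a, b > 1 the mode is (a−1)/(a+b−2) = 26/67 ≈ 0.388.

p̂_MAP = 0.388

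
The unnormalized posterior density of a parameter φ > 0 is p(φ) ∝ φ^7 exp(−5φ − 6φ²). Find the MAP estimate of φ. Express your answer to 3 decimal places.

ℓ'(φ) = 7/φ − 5 − 12φ. Setting this to zero and multiplying by φ: 12φ² + 5φ − 7 = 0.
φ = (−5 + √(5² + 4·12·7)) / (2·12) = (−5 + √361) / 24 = (−5 + 19)/24 = 7/12.
ℓ''(φ) = −7/φ² − 12 < 0, confirming a maximum.

φ̂_MAP = 0.583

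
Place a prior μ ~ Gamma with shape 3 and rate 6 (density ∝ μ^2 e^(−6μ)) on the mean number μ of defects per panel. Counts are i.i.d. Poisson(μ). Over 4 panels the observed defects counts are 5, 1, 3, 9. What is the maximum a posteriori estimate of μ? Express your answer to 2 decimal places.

μ̂_MAP = 2.00

Σxᵢ = 5+1+3+9 = 18, with n = 4.
Posterior ∝ μ^2e^(−6μ) · μ^18e^(−4μ) = μ^20e^(−10μ), i.e. Gamma(shape=21, rate=10).
The mode of a Gamma(a, b) with a ≥ 1 (shape–rate) is (a−1)/b = 20/10 ≈ 2.00.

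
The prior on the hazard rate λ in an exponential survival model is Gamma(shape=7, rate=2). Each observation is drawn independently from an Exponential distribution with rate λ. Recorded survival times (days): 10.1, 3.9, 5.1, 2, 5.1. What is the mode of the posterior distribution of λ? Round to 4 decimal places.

λ̂_MAP = 0.3901

The Exponential(rate=λ) likelihood is ∝ λ^n e^(−λΣtᵢ). Here n = 5 and Σtᵢ = 10.1 + 3.9 + 5.1 + 2 + 5.1 = 26.2.
Posterior ∝ λ^6e^(−2λ) · λ^5e^(−26.2λ) = λ^11e^(−28.2λ), i.e. Gamma(12, 28.2).
Mode = (a−1)/b = 11/28.2 ≈ 0.3901.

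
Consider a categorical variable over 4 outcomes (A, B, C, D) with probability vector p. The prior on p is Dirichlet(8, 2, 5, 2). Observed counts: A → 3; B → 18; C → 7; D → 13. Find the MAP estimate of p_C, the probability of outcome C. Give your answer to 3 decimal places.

The posterior is Dirichlet(αᵢ + nᵢ) = Dirichlet(11, 20, 12, 15).
For a Dirichlet(a₁,…,a_K) with all aᵢ > 1, the mode has j-th component (aⱼ − 1)/(Σaᵢ − K).
Here Σaᵢ = 58 and K = 4, so p_C = (12 − 1)/(58 − 4) = 11/54 ≈ 0.204.

MAP estimate of p_C = 0.204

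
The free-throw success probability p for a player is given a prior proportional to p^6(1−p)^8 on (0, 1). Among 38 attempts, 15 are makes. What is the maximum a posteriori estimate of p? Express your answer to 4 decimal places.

The prior density ∝ p^6(1−p)^8 is the kernel of Beta(7, 9).
Data: 15 successes in 38 trials. The binomial likelihood contributes p^15(1−p)^23, so the posterior is Beta(7+15, 9+23) = Beta(22, 32).
For Beta(a, b) with a, b > 1 the mode is (a−1)/(a+b−2) = 21/52 ≈ 0.4038.

p̂_MAP = 0.4038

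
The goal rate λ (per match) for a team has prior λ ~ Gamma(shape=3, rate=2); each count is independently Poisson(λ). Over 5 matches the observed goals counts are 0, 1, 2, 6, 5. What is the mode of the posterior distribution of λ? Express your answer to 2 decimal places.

λ̂_MAP = 2.29

Σxᵢ = 0+1+2+6+5 = 14, with n = 5.
Posterior ∝ λ^2e^(−2λ) · λ^14e^(−5λ) = λ^16e^(−7λ), i.e. Gamma(shape=17, rate=7).
The mode of a Gamma(a, b) with a ≥ 1 (shape–rate) is (a−1)/b = 16/7 ≈ 2.29.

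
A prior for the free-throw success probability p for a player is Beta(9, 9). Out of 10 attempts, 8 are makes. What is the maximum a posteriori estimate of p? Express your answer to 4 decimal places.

p̂_MAP = 0.6154

Prior: Beta(9, 9).
Data: 8 successes in 10 trials. The binomial likelihood contributes p^8(1−p)^2, so the posterior is Beta(9+8, 9+2) = Beta(17, 11).
For Beta(a, b) with a, b > 1 the mode is (a−1)/(a+b−2) = 16/26 ≈ 0.6154.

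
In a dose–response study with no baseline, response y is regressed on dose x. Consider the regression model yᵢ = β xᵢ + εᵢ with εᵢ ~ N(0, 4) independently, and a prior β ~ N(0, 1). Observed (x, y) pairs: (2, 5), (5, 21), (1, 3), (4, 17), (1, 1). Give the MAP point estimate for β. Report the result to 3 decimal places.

log p(β | y) = −Σ(yᵢ − βxᵢ)²/(2·4) − β²/(2·1) + const.
Setting the derivative to zero: Σxᵢ(yᵢ − βxᵢ)/4 − β/1 = 0, so β = Σxᵢyᵢ / (Σxᵢ² + σ²/τ²).
Σxᵢyᵢ = 2·5 + 5·21 + 1·3 + 4·17 + 1·1 = 187; Σxᵢ² = 47; σ²/τ² = 4.
β̂_MAP = 187 / (47 + 4) = 187/51 ≈ 3.667.

β̂_MAP = 3.667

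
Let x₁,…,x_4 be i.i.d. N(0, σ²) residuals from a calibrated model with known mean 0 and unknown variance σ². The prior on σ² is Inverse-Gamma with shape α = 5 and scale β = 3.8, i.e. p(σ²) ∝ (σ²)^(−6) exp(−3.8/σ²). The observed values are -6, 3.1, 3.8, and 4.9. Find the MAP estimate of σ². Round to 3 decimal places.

σ̂²_MAP = 5.729

Sum of squared deviations about the known mean: SS = (-6−0)² + (3.1−0)² + (3.8−0)² + (4.9−0)² = 84.06.
The Normal likelihood contributes (σ²)^(−n/2) exp(−SS/(2σ²)), so the posterior is Inverse-Gamma(α + n/2, β + SS/2) = Inverse-Gamma(7, 45.83).
The mode of Inverse-Gamma(a, b) is b/(a+1) = 45.83/8 ≈ 5.729.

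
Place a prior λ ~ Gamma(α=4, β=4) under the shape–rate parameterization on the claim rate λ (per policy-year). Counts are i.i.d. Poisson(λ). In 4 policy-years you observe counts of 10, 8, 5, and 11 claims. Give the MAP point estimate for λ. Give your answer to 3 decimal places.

Σxᵢ = 10+8+5+11 = 34, with n = 4.
Posterior ∝ λ^3e^(−4λ) · λ^34e^(−4λ) = λ^37e^(−8λ), i.e. Gamma(shape=38, rate=8).
The mode of a Gamma(a, b) with a ≥ 1 (shape–rate) is (a−1)/b = 37/8 ≈ 4.625.

λ̂_MAP = 4.625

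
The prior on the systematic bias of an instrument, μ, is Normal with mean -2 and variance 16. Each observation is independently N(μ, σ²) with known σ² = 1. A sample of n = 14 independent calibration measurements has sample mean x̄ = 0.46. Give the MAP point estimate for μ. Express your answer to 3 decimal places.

μ̂_MAP = 0.449

n = 14, x̄ = 0.46.
For a Normal prior and Normal likelihood with known variance, the posterior is Normal; its mode equals its mean, the precision-weighted average.
Prior precision 1/σ₀² = 1/16 = 0.0625; data precision n/σ² = 14/1 = 14.
μ̂ = (0.0625·(-2) + 14·0.46) / (0.0625 + 14) = 6.315/14.0625 = 842/1875 ≈ 0.449.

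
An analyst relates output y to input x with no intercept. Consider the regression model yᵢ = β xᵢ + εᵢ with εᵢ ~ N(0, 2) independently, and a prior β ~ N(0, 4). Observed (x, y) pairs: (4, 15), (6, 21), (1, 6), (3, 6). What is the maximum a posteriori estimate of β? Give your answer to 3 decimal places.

β̂_MAP = 3.360

log p(β | y) = −Σ(yᵢ − βxᵢ)²/(2·2) − β²/(2·4) + const.
Setting the derivative to zero: Σxᵢ(yᵢ − βxᵢ)/2 − β/4 = 0, so β = Σxᵢyᵢ / (Σxᵢ² + σ²/τ²).
Σxᵢyᵢ = 4·15 + 6·21 + 1·6 + 3·6 = 210; Σxᵢ² = 62; σ²/τ² = 0.5.
β̂_MAP = 210 / (62 + 0.5) = 210/62.5 ≈ 3.360.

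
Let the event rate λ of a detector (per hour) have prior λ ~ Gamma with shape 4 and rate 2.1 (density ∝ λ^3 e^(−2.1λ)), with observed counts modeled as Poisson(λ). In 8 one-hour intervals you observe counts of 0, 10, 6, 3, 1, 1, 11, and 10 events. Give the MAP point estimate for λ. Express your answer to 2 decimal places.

Σxᵢ = 0+10+6+3+1+1+11+10 = 42, with n = 8.
Posterior ∝ λ^3e^(−2.1λ) · λ^42e^(−8λ) = λ^45e^(−10.1λ), i.e. Gamma(shape=46, rate=10.1).
The mode of a Gamma(a, b) with a ≥ 1 (shape–rate) is (a−1)/b = 45/10.1 ≈ 4.46.

λ̂_MAP = 4.46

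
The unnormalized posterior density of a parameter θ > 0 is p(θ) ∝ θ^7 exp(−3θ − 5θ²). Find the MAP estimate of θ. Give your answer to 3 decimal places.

θ̂_MAP = 0.700

ℓ'(θ) = 7/θ − 3 − 10θ. Setting this to zero and multiplying by θ: 10θ² + 3θ − 7 = 0.
θ = (−3 + √(3² + 4·10·7)) / (2·10) = (−3 + √289) / 20 = (−3 + 17)/20 = 7/10.
ℓ''(θ) = −7/θ² − 10 < 0, confirming a maximum.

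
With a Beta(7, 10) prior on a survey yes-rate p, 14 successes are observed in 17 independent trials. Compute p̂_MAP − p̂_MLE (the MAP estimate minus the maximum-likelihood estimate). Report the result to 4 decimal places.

Posterior is Beta(21, 13); MAP = (21−1)/(34−2) = 20/32 ≈ 0.62500.
MLE ignores the prior: p̂_MLE = k/n = 14/17 ≈ 0.82353.
Difference = 20/32 − 14/17 = -27/136 ≈ -0.1985.

MAP − MLE = -0.1985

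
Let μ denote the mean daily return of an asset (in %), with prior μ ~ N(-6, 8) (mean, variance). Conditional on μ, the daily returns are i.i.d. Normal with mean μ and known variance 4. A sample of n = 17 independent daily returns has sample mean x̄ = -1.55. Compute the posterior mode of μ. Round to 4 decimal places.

μ̂_MAP = -1.6771

n = 17, x̄ = -1.55.
For a Normal prior and Normal likelihood with known variance, the posterior is Normal; its mode equals its mean, the precision-weighted average.
Prior precision 1/σ₀² = 1/8 = 0.125; data precision n/σ² = 17/4 = 4.25.
μ̂ = (0.125·(-6) + 4.25·(-1.55)) / (0.125 + 4.25) = (-7.3375)/4.375 = -587/350 ≈ -1.6771.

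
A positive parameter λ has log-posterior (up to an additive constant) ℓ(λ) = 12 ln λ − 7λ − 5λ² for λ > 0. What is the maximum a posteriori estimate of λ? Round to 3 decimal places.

ℓ'(λ) = 12/λ − 7 − 10λ. Setting this to zero and multiplying by λ: 10λ² + 7λ − 12 = 0.
λ = (−7 + √(7² + 4·10·12)) / (2·10) = (−7 + √529) / 20 = (−7 + 23)/20 = 4/5.
ℓ''(λ) = −12/λ² − 10 < 0, confirming a maximum.

λ̂_MAP = 0.800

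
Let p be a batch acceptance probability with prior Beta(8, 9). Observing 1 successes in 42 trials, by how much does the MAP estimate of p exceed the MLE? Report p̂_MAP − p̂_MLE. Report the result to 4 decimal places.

Posterior is Beta(9, 50); MAP = (9−1)/(59−2) = 8/57 ≈ 0.14035.
MLE ignores the prior: p̂_MLE = k/n = 1/42 ≈ 0.02381.
Difference = 8/57 − 1/42 = 31/266 ≈ 0.1165.

MAP − MLE = 0.1165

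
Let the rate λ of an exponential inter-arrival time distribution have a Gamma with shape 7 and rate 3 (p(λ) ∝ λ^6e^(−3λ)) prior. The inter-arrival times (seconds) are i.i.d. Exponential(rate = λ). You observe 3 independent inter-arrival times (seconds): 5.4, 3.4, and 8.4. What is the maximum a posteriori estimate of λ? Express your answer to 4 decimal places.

λ̂_MAP = 0.4455

The Exponential(rate=λ) likelihood is ∝ λ^n e^(−λΣtᵢ). Here n = 3 and Σtᵢ = 5.4 + 3.4 + 8.4 = 17.2.
Posterior ∝ λ^6e^(−3λ) · λ^3e^(−17.2λ) = λ^9e^(−20.2λ), i.e. Gamma(10, 20.2).
Mode = (a−1)/b = 9/20.2 ≈ 0.4455.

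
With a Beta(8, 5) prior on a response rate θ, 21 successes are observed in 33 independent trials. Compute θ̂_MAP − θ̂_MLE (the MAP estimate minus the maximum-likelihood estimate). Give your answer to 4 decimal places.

Posterior is Beta(29, 17); MAP = (29−1)/(46−2) = 28/44 ≈ 0.63636.
MLE ignores the prior: θ̂_MLE = k/n = 21/33 ≈ 0.63636.
Difference = 28/44 − 21/33 = 0 ≈ 0.0000.

MAP − MLE = 0.0000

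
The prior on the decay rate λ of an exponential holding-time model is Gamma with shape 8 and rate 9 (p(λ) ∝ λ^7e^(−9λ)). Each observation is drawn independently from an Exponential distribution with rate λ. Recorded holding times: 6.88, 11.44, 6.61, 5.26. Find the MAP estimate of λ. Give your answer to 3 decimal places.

λ̂_MAP = 0.281

The Exponential(rate=λ) likelihood is ∝ λ^n e^(−λΣtᵢ). Here n = 4 and Σtᵢ = 6.88 + 11.44 + 6.61 + 5.26 = 30.19.
Posterior ∝ λ^7e^(−9λ) · λ^4e^(−30.19λ) = λ^11e^(−39.19λ), i.e. Gamma(12, 39.19).
Mode = (a−1)/b = 11/39.19 ≈ 0.281.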